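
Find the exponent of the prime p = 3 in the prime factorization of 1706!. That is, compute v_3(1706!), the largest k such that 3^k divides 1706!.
v_3(1706!) = 850

Legendre's formula: v_p(n!) = Σ_{k ≥ 1} ⌊n / p^k⌋. For p = 3, n = 1706, the terms are:
  ⌊1706/3^1⌋ = ⌊1706/3⌋ = 568
  ⌊1706/3^2⌋ = ⌊1706/9⌋ = 189
  ⌊1706/3^3⌋ = ⌊1706/27⌋ = 63
  ⌊1706/3^4⌋ = ⌊1706/81⌋ = 21
  ⌊1706/3^5⌋ = ⌊1706/243⌋ = 7
  ⌊1706/3^6⌋ = ⌊1706/729⌋ = 2
(the next term ⌊1706/3^7⌋ = 0, terminating the sum). Summing: v_3(1706!) = 568 + 189 + 63 + 21 + 7 + 2 = 850.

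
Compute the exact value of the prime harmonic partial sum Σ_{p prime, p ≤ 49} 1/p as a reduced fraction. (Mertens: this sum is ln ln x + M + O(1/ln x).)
Σ 1/p = 1021729465586766997/614889782588491410

π(49) = 15, so the primes ≤ 49 are [2, 3, 5, 7, 11, 13, 17, 19, 23, 29, 31, 37, 41, 43, 47]. Summing 1/p over these primes: 1021729465586766997/614889782588491410 ≈ 1.6616. Mertens estimate ln ln(49) + 0.2615 ≈ 1.6204.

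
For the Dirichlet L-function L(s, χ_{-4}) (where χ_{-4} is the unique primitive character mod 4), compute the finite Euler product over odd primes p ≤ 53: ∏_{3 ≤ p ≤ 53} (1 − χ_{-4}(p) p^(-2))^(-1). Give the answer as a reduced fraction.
∏ = 6080498115610191266973991/6635764829241999360000000

The odd primes p ≤ 53 are [3, 5, 7, 11, 13, 17, 19, 23, 29, 31, 37, 41, 43, 47, 53]. For each, χ(p) = 1 if p ≡ 1 mod 4, χ(p) = −1 if p ≡ 3 mod 4. Taking (1 − χ(p)/p^2)^(-1) = p^2/(p^2 − χ(p)): (1 − (-1)/3^2)^(-1) · (1 − (1)/5^2)^(-1) · (1 − (-1)/7^2)^(-1) · (1 − (-1)/11^2)^(-1) · (1 − (1)/13^2)^(-1) · (1 − (1)/17^2)^(-1) · (1 − (-1)/19^2)^(-1) · (1 − (-1)/23^2)^(-1) · (1 − (1)/29^2)^(-1) · (1 − (-1)/31^2)^(-1) · (1 − (1)/37^2)^(-1) · (1 − (1)/41^2)^(-1) · (1 − (-1)/43^2)^(-1) · (1 − (-1)/47^2)^(-1) · (1 − (1)/53^2)^(-1) = 6080498115610191266973991/6635764829241999360000000.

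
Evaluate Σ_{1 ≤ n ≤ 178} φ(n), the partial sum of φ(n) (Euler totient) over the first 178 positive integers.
Σ_{n ≤ 178} φ(n) = 9654

Compute φ(n) for each 1 ≤ n ≤ 178: φ(1) = 1, φ(2) = 1, φ(3) = 2, φ(4) = 2, φ(5) = 4, φ(6) = 2, φ(7) = 6, φ(8) = 4, φ(9) = 6, φ(10) = 4, φ(11) = 10, φ(12) = 4, φ(13) = 12, φ(14) = 6, φ(15) = 8, φ(16) = 8, φ(17) = 16, φ(18) = 6, φ(19) = 18, φ(20) = 8, φ(21) = 12, φ(22) = 10, φ(23) = 22, φ(24) = 8, φ(25) = 20, φ(26) = 12, φ(27) = 18, φ(28) = 12, φ(29) = 28, φ(30) = 8, φ(31) = 30, φ(32) = 16, φ(33) = 20, φ(34) = 16, φ(35) = 24, φ(36) = 12, φ(37) = 36, φ(38) = 18, φ(39) = 24, φ(40) = 16, φ(41) = 40, φ(42) = 12, φ(43) = 42, φ(44) = 20, φ(45) = 24, φ(46) = 22, φ(47) = 46, φ(48) = 16, φ(49) = 42, φ(50) = 20, φ(51) = 32, φ(52) = 24, φ(53) = 52, φ(54) = 18, φ(55) = 40, φ(56) = 24, φ(57) = 36, φ(58) = 28, φ(59) = 58, φ(60) = 16, φ(61) = 60, φ(62) = 30, φ(63) = 36, φ(64) = 32, φ(65) = 48, φ(66) = 20, φ(67) = 66, φ(68) = 32, φ(69) = 44, φ(70) = 24, φ(71) = 70, φ(72) = 24, φ(73) = 72, φ(74) = 36, φ(75) = 40, φ(76) = 36, φ(77) = 60, φ(78) = 24, φ(79) = 78, φ(80) = 32, φ(81) = 54, φ(82) = 40, φ(83) = 82, φ(84) = 24, φ(85) = 64, φ(86) = 42, φ(87) = 56, φ(88) = 40, φ(89) = 88, φ(90) = 24, φ(91) = 72, φ(92) = 44, φ(93) = 60, φ(94) = 46, φ(95) = 72, φ(96) = 32, φ(97) = 96, φ(98) = 42, φ(99) = 60, φ(100) = 40, φ(101) = 100, φ(102) = 32, φ(103) = 102, φ(104) = 48, φ(105) = 48, φ(106) = 52, φ(107) = 106, φ(108) = 36, φ(109) = 108, φ(110) = 40, φ(111) = 72, φ(112) = 48, φ(113) = 112, φ(114) = 36, φ(115) = 88, φ(116) = 56, φ(117) = 72, φ(118) = 58, φ(119) = 96, φ(120) = 32, φ(121) = 110, φ(122) = 60, φ(123) = 80, φ(124) = 60, φ(125) = 100, φ(126) = 36, φ(127) = 126, φ(128) = 64, φ(129) = 84, φ(130) = 48, φ(131) = 130, φ(132) = 40, φ(133) = 108, φ(134) = 66, φ(135) = 72, φ(136) = 64, φ(137) = 136, φ(138) = 44, φ(139) = 138, φ(140) = 48, φ(141) = 92, φ(142) = 70, φ(143) = 120, φ(144) = 48, φ(145) = 112, φ(146) = 72, φ(147) = 84, φ(148) = 72, φ(149) = 148, φ(150) = 40, φ(151) = 150, φ(152) = 72, φ(153) = 96, φ(154) = 60, φ(155) = 120, φ(156) = 48, φ(157) = 156, φ(158) = 78, φ(159) = 104, φ(160) = 64, φ(161) = 132, φ(162) = 54, φ(163) = 162, φ(164) = 80, φ(165) = 80, φ(166) = 82, φ(167) = 166, φ(168) = 48, φ(169) = 156, φ(170) = 64, φ(171) = 108, φ(172) = 84, φ(173) = 172, φ(174) = 56, φ(175) = 120, φ(176) = 80, φ(177) = 116, φ(178) = 88. Summing all 178 values: 9654. (Average order: Σ_{n ≤ x} φ(n) ~ (3/π²) x². For x = 178, (3/π²)·178² ≈ 9630.78.)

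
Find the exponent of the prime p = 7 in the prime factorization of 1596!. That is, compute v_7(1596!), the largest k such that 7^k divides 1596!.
v_7(1596!) = 264

Legendre's formula: v_p(n!) = Σ_{k ≥ 1} ⌊n / p^k⌋. For p = 7, n = 1596, the terms are:
  ⌊1596/7^1⌋ = ⌊1596/7⌋ = 228
  ⌊1596/7^2⌋ = ⌊1596/49⌋ = 32
  ⌊1596/7^3⌋ = ⌊1596/343⌋ = 4
(the next term ⌊1596/7^4⌋ = 0, terminating the sum). Summing: v_7(1596!) = 228 + 32 + 4 = 264.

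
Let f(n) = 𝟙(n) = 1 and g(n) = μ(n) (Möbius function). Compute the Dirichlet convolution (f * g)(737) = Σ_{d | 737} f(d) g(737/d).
(𝟙 * μ)(737) = 0

Divisors of 737: [1, 11, 67, 737]. For each d | 737:
  d = 1: 𝟙(1) · μ(737/1) = 1 · 1 = 1
  d = 11: 𝟙(11) · μ(737/11) = 1 · -1 = -1
  d = 67: 𝟙(67) · μ(737/67) = 1 · -1 = -1
  d = 737: 𝟙(737) · μ(737/737) = 1 · 1 = 1
Summing: (𝟙 * μ)(737) = 1 + -1 + -1 + 1 = 0.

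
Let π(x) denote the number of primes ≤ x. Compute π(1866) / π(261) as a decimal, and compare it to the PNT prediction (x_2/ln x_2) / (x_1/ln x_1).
π(1866)/π(261) = 284/55 ≈ 5.1636;  PNT prediction ≈ 5.2822.

π(261) = 55 and π(1866) = 284, so π(1866)/π(261) ≈ 5.1636. The PNT-predicted ratio is (1866/ln(1866)) / (261/ln(261)) ≈ 5.2822. The two agree to within a few percent, as expected.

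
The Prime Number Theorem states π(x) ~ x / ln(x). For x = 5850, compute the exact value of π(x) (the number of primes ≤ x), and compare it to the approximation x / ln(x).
π(5850) = 768;  x/ln(x) ≈ 674.41;  relative error ≈ 12.19%.

Directly count primes up to 5850: π(5850) = 768. The PNT approximation gives 5850/ln(5850) ≈ 5850/8.67420 ≈ 674.41. Relative error (π(x) − x/ln(x)) / π(x) ≈ 12.19%; the approximation is known to undercount slightly (Li(x) is a better estimate).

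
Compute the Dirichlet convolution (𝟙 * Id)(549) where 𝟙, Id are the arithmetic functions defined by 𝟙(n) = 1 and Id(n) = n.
(𝟙 * Id)(549) = 806

Divisors of 549: [1, 3, 9, 61, 183, 549]. For each d | 549:
  d = 1: 𝟙(1) · Id(549/1) = 1 · 549 = 549
  d = 3: 𝟙(3) · Id(549/3) = 1 · 183 = 183
  d = 9: 𝟙(9) · Id(549/9) = 1 · 61 = 61
  d = 61: 𝟙(61) · Id(549/61) = 1 · 9 = 9
  d = 183: 𝟙(183) · Id(549/183) = 1 · 3 = 3
  d = 549: 𝟙(549) · Id(549/549) = 1 · 1 = 1
Summing: (𝟙 * Id)(549) = 549 + 183 + 61 + 9 + 3 + 1 = 806.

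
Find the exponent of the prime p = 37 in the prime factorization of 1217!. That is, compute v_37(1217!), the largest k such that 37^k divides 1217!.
v_37(1217!) = 32

Legendre's formula: v_p(n!) = Σ_{k ≥ 1} ⌊n / p^k⌋. For p = 37, n = 1217, the terms are:
  ⌊1217/37^1⌋ = ⌊1217/37⌋ = 32
(the next term ⌊1217/37^2⌋ = 0, terminating the sum). Summing: v_37(1217!) = 32 = 32.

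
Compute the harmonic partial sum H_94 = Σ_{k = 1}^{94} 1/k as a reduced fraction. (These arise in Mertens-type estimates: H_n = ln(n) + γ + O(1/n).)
H_94 = 3684269126502577787295988888472646995861/718766754945489455304472257065075294400

Direct summation: H_94 = 1 + 1/2 + ... + 1/94. The least common denominator is lcm(1, ..., 94) = 718766754945489455304472257065075294400; over this denominator the numerator is 718766754945489455304472257065075294400 + 359383377472744727652236128532537647200 + 239588918315163151768157419021691764800 + 179691688736372363826118064266268823600 + 143753350989097891060894451413015058880 + 119794459157581575884078709510845882400 + 102680964992212779329210322437867899200 + 89845844368186181913059032133134411800 + 79862972771721050589385806340563921600 + 71876675494548945530447225706507529440 + 65342432267771768664042932460461390400 + 59897229578790787942039354755422941200 + 55289750380422265792651712081928868800 + 51340482496106389664605161218933949600 + 47917783663032630353631483804338352960 + 44922922184093090956529516066567205900 + 42280397349734673841439544533239723200 + 39931486385860525294692903170281960800 + 37829829207657339752866960898161857600 + 35938337747274472765223612853253764720 + 34226988330737593109736774145955966400 + 32671216133885884332021466230230695200 + 31250728475890845882803141611525012800 + 29948614789395393971019677377711470600 + 28750670197819578212178890282603011776 + 27644875190211132896325856040964434400 + 26620990923907016863128602113521307200 + 25670241248053194832302580609466974800 + 24785060515361705355326629553968113600 + 23958891831516315176815741902169176480 + 23186024353080305009821685711776622400 + 22461461092046545478264758033283602950 + 21780810755923922888014310820153796800 + 21140198674867336920719772266619861600 + 20536192998442555865842064487573579840 + 19965743192930262647346451585140980400 + 19426128512040255548769520461218251200 + 18914914603828669876433480449080928800 + 18429916793474088597550570693976289600 + 17969168873637236382611806426626882360 + 17530896462085108665962737977196958400 + 17113494165368796554868387072977983200 + 16715505928964871053592378071280820800 + 16335608066942942166010733115115347600 + 15972594554344210117877161268112784320 + 15625364237945422941401570805762506400 + 15292909679691265006478133129044155200 + 14974307394697696985509838688855735300 + 14668709284601825618458617491123985600 + 14375335098909789106089445141301505888 + 14093465783244891280479848177746574400 + 13822437595105566448162928020482217200 + 13561636885763951986876835038963684800 + 13310495461953508431564301056760653600 + 13068486453554353732808586492092278080 + 12835120624026597416151290304733487400 + 12609943069219113250955653632720619200 + 12392530257680852677663314776984056800 + 12182487371957448394991055204492801600 + 11979445915758157588407870951084588240 + 11783061556483433693515938640411070400 + 11593012176540152504910842855888311200 + 11408996110245864369912258048651988800 + 11230730546023272739132379016641801475 + 11057950076084453158530342416385773760 + 10890405377961961444007155410076898400 + 10727862014111782914992123239777243200 + 10570099337433668460359886133309930800 + 10416909491963615294267713870508337600 + 10268096499221277932921032243786789920 + 10123475421767457116964397986832046400 + 9982871596465131323673225792570490200 + 9846119930760129524718798041987332800 + 9713064256020127774384760230609125600 + 9583556732606526070726296760867670592 + 9457457301914334938216740224540464400 + 9334633181110252666291847494351627200 + 9214958396737044298775285346988144800 + 9098313353740372851955345026140193600 + 8984584436818618191305903213313441180 + 8873663641302338954376200704507102400 + 8765448231042554332981368988598479200 + 8659840421029993437403280205603316800 + 8556747082684398277434193536488991600 + 8456079469946934768287908906647944640 + 8357752964482435526796189035640410400 + 8261686838453901785108876517989371200 + 8167804033471471083005366557557673800 + 8076030954443701744994070304101969600 + 7986297277172105058938580634056392160 + 7898535768631752256093101725989838400 + 7812682118972711470700785402881253200 + 7728674784360101669940561903925540800 + 7646454839845632503239066564522077600 = 3684269126502577787295988888472646995861, so H_94 = 3684269126502577787295988888472646995861/718766754945489455304472257065075294400 (already in lowest terms) ≈ 5.12582. (The PNT-adjacent estimate ln(94) + γ ≈ 5.12051 matches within O(1/n).)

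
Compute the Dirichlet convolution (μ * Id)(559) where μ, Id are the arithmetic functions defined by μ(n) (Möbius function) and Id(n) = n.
(μ * Id)(559) = 504

Divisors of 559: [1, 13, 43, 559]. For each d | 559:
  d = 1: μ(1) · Id(559/1) = 1 · 559 = 559
  d = 13: μ(13) · Id(559/13) = -1 · 43 = -43
  d = 43: μ(43) · Id(559/43) = -1 · 13 = -13
  d = 559: μ(559) · Id(559/559) = 1 · 1 = 1
Summing: (μ * Id)(559) = 559 + -43 + -13 + 1 = 504.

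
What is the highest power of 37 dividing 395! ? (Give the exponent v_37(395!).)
v_37(395!) = 10

Legendre's formula: v_p(n!) = Σ_{k ≥ 1} ⌊n / p^k⌋. For p = 37, n = 395, the terms are:
  ⌊395/37^1⌋ = ⌊395/37⌋ = 10
(the next term ⌊395/37^2⌋ = 0, terminating the sum). Summing: v_37(395!) = 10 = 10.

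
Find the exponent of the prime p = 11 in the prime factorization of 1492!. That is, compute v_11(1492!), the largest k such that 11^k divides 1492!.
v_11(1492!) = 148

Legendre's formula: v_p(n!) = Σ_{k ≥ 1} ⌊n / p^k⌋. For p = 11, n = 1492, the terms are:
  ⌊1492/11^1⌋ = ⌊1492/11⌋ = 135
  ⌊1492/11^2⌋ = ⌊1492/121⌋ = 12
  ⌊1492/11^3⌋ = ⌊1492/1331⌋ = 1
(the next term ⌊1492/11^4⌋ = 0, terminating the sum). Summing: v_11(1492!) = 135 + 12 + 1 = 148.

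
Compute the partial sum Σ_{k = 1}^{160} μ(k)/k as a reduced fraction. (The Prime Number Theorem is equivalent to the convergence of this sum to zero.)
Σ μ(k)/k = 64913714004742152105857055486137916673345137521594294887693/5053595284816784977233681012564534887436795806841425346061410

Values of μ(k) for 1 ≤ k ≤ 160: μ(1) = 1, μ(2) = -1, μ(3) = -1, μ(5) = -1, μ(6) = 1, μ(7) = -1, μ(10) = 1, μ(11) = -1, μ(13) = -1, μ(14) = 1, μ(15) = 1, μ(17) = -1, μ(19) = -1, μ(21) = 1, μ(22) = 1, μ(23) = -1, μ(26) = 1, μ(29) = -1, μ(30) = -1, μ(31) = -1, μ(33) = 1, μ(34) = 1, μ(35) = 1, μ(37) = -1, μ(38) = 1, μ(39) = 1, μ(41) = -1, μ(42) = -1, μ(43) = -1, μ(46) = 1, μ(47) = -1, μ(51) = 1, μ(53) = -1, μ(55) = 1, μ(57) = 1, μ(58) = 1, μ(59) = -1, μ(61) = -1, μ(62) = 1, μ(65) = 1, μ(66) = -1, μ(67) = -1, μ(69) = 1, μ(70) = -1, μ(71) = -1, μ(73) = -1, μ(74) = 1, μ(77) = 1, μ(78) = -1, μ(79) = -1, μ(82) = 1, μ(83) = -1, μ(85) = 1, μ(86) = 1, μ(87) = 1, μ(89) = -1, μ(91) = 1, μ(93) = 1, μ(94) = 1, μ(95) = 1, μ(97) = -1, μ(101) = -1, μ(102) = -1, μ(103) = -1, μ(105) = -1, μ(106) = 1, μ(107) = -1, μ(109) = -1, μ(110) = -1, μ(111) = 1, μ(113) = -1, μ(114) = -1, μ(115) = 1, μ(118) = 1, μ(119) = 1, μ(122) = 1, μ(123) = 1, μ(127) = -1, μ(129) = 1, μ(130) = -1, μ(131) = -1, μ(133) = 1, μ(134) = 1, μ(137) = -1, μ(138) = -1, μ(139) = -1, μ(141) = 1, μ(142) = 1, μ(143) = 1, μ(145) = 1, μ(146) = 1, μ(149) = -1, μ(151) = -1, μ(154) = -1, μ(155) = 1, μ(157) = -1, μ(158) = 1, μ(159) = 1, with μ = 0 on non-squarefree integers. Summing μ(k)/k for k where μ(k) ≠ 0 gives 64913714004742152105857055486137916673345137521594294887693/5053595284816784977233681012564534887436795806841425346061410 ≈ 0.0128. (PNT ⟺ this sum → 0 as n → ∞.)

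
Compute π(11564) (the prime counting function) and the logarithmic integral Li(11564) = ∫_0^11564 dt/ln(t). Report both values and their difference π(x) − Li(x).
π(11564) = 1392;  Li(11564) ≈ 1414.59;  π(x) − Li(x) ≈ -22.59.

Direct count of primes ≤ 11564 gives π(11564) = 1392. Numerical evaluation of the logarithmic integral gives Li(11564) ≈ 1414.59. The difference π(x) − Li(x) ≈ -22.59 is typically negative for small/moderate x (Li(x) overestimates), though Littlewood's theorem shows this sign changes infinitely often.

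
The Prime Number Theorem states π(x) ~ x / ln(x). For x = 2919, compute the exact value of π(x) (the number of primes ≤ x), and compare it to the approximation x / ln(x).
π(2919) = 422;  x/ln(x) ≈ 365.84;  relative error ≈ 13.31%.

Directly count primes up to 2919: π(2919) = 422. The PNT approximation gives 2919/ln(2919) ≈ 2919/7.97900 ≈ 365.84. Relative error (π(x) − x/ln(x)) / π(x) ≈ 13.31%; the approximation is known to undercount slightly (Li(x) is a better estimate).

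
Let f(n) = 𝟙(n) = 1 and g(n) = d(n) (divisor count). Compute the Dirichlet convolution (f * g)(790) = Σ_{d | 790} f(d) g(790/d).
(𝟙 * d)(790) = 27

Divisors of 790: [1, 2, 5, 10, 79, 158, 395, 790]. For each d | 790:
  d = 1: 𝟙(1) · d(790/1) = 1 · 8 = 8
  d = 2: 𝟙(2) · d(790/2) = 1 · 4 = 4
  d = 5: 𝟙(5) · d(790/5) = 1 · 4 = 4
  d = 10: 𝟙(10) · d(790/10) = 1 · 2 = 2
  d = 79: 𝟙(79) · d(790/79) = 1 · 4 = 4
  d = 158: 𝟙(158) · d(790/158) = 1 · 2 = 2
  d = 395: 𝟙(395) · d(790/395) = 1 · 2 = 2
  d = 790: 𝟙(790) · d(790/790) = 1 · 1 = 1
Summing: (𝟙 * d)(790) = 8 + 4 + 4 + 2 + 4 + 2 + 2 + 1 = 27.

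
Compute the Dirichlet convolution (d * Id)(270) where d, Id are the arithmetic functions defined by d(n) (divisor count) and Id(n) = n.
(d * Id)(270) = 1624

Divisors of 270: [1, 2, 3, 5, 6, 9, 10, 15, 18, 27, 30, 45, 54, 90, 135, 270]. For each d | 270:
  d = 1: d(1) · Id(270/1) = 1 · 270 = 270
  d = 2: d(2) · Id(270/2) = 2 · 135 = 270
  d = 3: d(3) · Id(270/3) = 2 · 90 = 180
  d = 5: d(5) · Id(270/5) = 2 · 54 = 108
  d = 6: d(6) · Id(270/6) = 4 · 45 = 180
  d = 9: d(9) · Id(270/9) = 3 · 30 = 90
  d = 10: d(10) · Id(270/10) = 4 · 27 = 108
  d = 15: d(15) · Id(270/15) = 4 · 18 = 72
  d = 18: d(18) · Id(270/18) = 6 · 15 = 90
  d = 27: d(27) · Id(270/27) = 4 · 10 = 40
  d = 30: d(30) · Id(270/30) = 8 · 9 = 72
  d = 45: d(45) · Id(270/45) = 6 · 6 = 36
  d = 54: d(54) · Id(270/54) = 8 · 5 = 40
  d = 90: d(90) · Id(270/90) = 12 · 3 = 36
  d = 135: d(135) · Id(270/135) = 8 · 2 = 16
  d = 270: d(270) · Id(270/270) = 16 · 1 = 16
Summing: (d * Id)(270) = 270 + 270 + 180 + 108 + 180 + 90 + 108 + 72 + 90 + 40 + 72 + 36 + 40 + 36 + 16 + 16 = 1624.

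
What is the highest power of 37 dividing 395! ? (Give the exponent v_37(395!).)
v_37(395!) = 10

Legendre's formula: v_p(n!) = Σ_{k ≥ 1} ⌊n / p^k⌋. For p = 37, n = 395, the terms are:
  ⌊395/37^1⌋ = ⌊395/37⌋ = 10
(the next term ⌊395/37^2⌋ = 0, terminating the sum). Summing: v_37(395!) = 10 = 10.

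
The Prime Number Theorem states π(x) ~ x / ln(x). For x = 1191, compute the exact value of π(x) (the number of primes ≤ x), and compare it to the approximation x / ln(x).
π(1191) = 195;  x/ln(x) ≈ 168.16;  relative error ≈ 13.76%.

Directly count primes up to 1191: π(1191) = 195. The PNT approximation gives 1191/ln(1191) ≈ 1191/7.08255 ≈ 168.16. Relative error (π(x) − x/ln(x)) / π(x) ≈ 13.76%; the approximation is known to undercount slightly (Li(x) is a better estimate).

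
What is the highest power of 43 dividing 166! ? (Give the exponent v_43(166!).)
v_43(166!) = 3

Legendre's formula: v_p(n!) = Σ_{k ≥ 1} ⌊n / p^k⌋. For p = 43, n = 166, the terms are:
  ⌊166/43^1⌋ = ⌊166/43⌋ = 3
(the next term ⌊166/43^2⌋ = 0, terminating the sum). Summing: v_43(166!) = 3 = 3.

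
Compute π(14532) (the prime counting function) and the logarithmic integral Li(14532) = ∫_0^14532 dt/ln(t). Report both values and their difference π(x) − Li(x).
π(14532) = 1700;  Li(14532) ≈ 1727.87;  π(x) − Li(x) ≈ -27.87.

Direct count of primes ≤ 14532 gives π(14532) = 1700. Numerical evaluation of the logarithmic integral gives Li(14532) ≈ 1727.87. The difference π(x) − Li(x) ≈ -27.87 is typically negative for small/moderate x (Li(x) overestimates), though Littlewood's theorem shows this sign changes infinitely often.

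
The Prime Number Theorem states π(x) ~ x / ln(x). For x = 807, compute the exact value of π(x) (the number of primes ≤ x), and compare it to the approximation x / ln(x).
π(807) = 139;  x/ln(x) ≈ 120.57;  relative error ≈ 13.26%.

Directly count primes up to 807: π(807) = 139. The PNT approximation gives 807/ln(807) ≈ 807/6.69332 ≈ 120.57. Relative error (π(x) − x/ln(x)) / π(x) ≈ 13.26%; the approximation is known to undercount slightly (Li(x) is a better estimate).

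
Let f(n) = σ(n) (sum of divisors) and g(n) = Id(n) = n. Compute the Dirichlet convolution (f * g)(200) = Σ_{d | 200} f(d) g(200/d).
(σ * Id)(200) = 4214

Divisors of 200: [1, 2, 4, 5, 8, 10, 20, 25, 40, 50, 100, 200]. For each d | 200:
  d = 1: σ(1) · Id(200/1) = 1 · 200 = 200
  d = 2: σ(2) · Id(200/2) = 3 · 100 = 300
  d = 4: σ(4) · Id(200/4) = 7 · 50 = 350
  d = 5: σ(5) · Id(200/5) = 6 · 40 = 240
  d = 8: σ(8) · Id(200/8) = 15 · 25 = 375
  d = 10: σ(10) · Id(200/10) = 18 · 20 = 360
  d = 20: σ(20) · Id(200/20) = 42 · 10 = 420
  d = 25: σ(25) · Id(200/25) = 31 · 8 = 248
  d = 40: σ(40) · Id(200/40) = 90 · 5 = 450
  d = 50: σ(50) · Id(200/50) = 93 · 4 = 372
  d = 100: σ(100) · Id(200/100) = 217 · 2 = 434
  d = 200: σ(200) · Id(200/200) = 465 · 1 = 465
Summing: (σ * Id)(200) = 200 + 300 + 350 + 240 + 375 + 360 + 420 + 248 + 450 + 372 + 434 + 465 = 4214.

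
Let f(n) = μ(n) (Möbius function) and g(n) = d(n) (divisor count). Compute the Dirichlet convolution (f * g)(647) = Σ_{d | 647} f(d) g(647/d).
(μ * d)(647) = 1

Divisors of 647: [1, 647]. For each d | 647:
  d = 1: μ(1) · d(647/1) = 1 · 2 = 2
  d = 647: μ(647) · d(647/647) = -1 · 1 = -1
Summing: (μ * d)(647) = 2 + -1 = 1.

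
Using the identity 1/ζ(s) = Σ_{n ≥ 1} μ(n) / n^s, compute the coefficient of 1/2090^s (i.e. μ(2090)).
μ(2090) = 1

Factor n = 2090 = 2 · 5 · 11 · 19. μ(n) = 0 if any exponent ≥ 2 (not squarefree); otherwise μ(n) = (−1)^{ω(n)} where ω(n) is the number of distinct prime factors. Applying: μ(2090) = 1.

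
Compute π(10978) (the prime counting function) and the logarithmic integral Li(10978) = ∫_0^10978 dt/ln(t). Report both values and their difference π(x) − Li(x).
π(10978) = 1332;  Li(10978) ≈ 1351.78;  π(x) − Li(x) ≈ -19.78.

Direct count of primes ≤ 10978 gives π(10978) = 1332. Numerical evaluation of the logarithmic integral gives Li(10978) ≈ 1351.78. The difference π(x) − Li(x) ≈ -19.78 is typically negative for small/moderate x (Li(x) overestimates), though Littlewood's theorem shows this sign changes infinitely often.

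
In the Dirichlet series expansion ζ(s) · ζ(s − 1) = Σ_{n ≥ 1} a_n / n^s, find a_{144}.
σ(144) = 403

In the product (Σ m^0/m^s)(Σ k / k^s) = Σ (Σ_{d | n} d) / n^s, the coefficient of 1/n^s is σ(n) = Σ_{d | n} d. For n = 144, divisors are [1, 2, 3, 4, 6, 8, 9, 12, 16, 18, 24, 36, 48, 72, 144]; summing: σ(144) = 403.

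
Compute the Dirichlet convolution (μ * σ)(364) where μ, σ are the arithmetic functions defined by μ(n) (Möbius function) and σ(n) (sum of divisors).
(μ * σ)(364) = 364

Divisors of 364: [1, 2, 4, 7, 13, 14, 26, 28, 52, 91, 182, 364]. For each d | 364:
  d = 1: μ(1) · σ(364/1) = 1 · 784 = 784
  d = 2: μ(2) · σ(364/2) = -1 · 336 = -336
  d = 4: μ(4) · σ(364/4) = 0 · 112 = 0
  d = 7: μ(7) · σ(364/7) = -1 · 98 = -98
  d = 13: μ(13) · σ(364/13) = -1 · 56 = -56
  d = 14: μ(14) · σ(364/14) = 1 · 42 = 42
  d = 26: μ(26) · σ(364/26) = 1 · 24 = 24
  d = 28: μ(28) · σ(364/28) = 0 · 14 = 0
  d = 52: μ(52) · σ(364/52) = 0 · 8 = 0
  d = 91: μ(91) · σ(364/91) = 1 · 7 = 7
  d = 182: μ(182) · σ(364/182) = -1 · 3 = -3
  d = 364: μ(364) · σ(364/364) = 0 · 1 = 0
Summing: (μ * σ)(364) = 784 + -336 + 0 + -98 + -56 + 42 + 24 + 0 + 0 + 7 + -3 + 0 = 364.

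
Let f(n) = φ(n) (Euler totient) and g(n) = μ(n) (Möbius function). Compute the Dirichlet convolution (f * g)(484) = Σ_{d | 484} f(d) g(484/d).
(φ * μ)(484) = 100

Divisors of 484: [1, 2, 4, 11, 22, 44, 121, 242, 484]. For each d | 484:
  d = 1: φ(1) · μ(484/1) = 1 · 0 = 0
  d = 2: φ(2) · μ(484/2) = 1 · 0 = 0
  d = 4: φ(4) · μ(484/4) = 2 · 0 = 0
  d = 11: φ(11) · μ(484/11) = 10 · 0 = 0
  d = 22: φ(22) · μ(484/22) = 10 · 1 = 10
  d = 44: φ(44) · μ(484/44) = 20 · -1 = -20
  d = 121: φ(121) · μ(484/121) = 110 · 0 = 0
  d = 242: φ(242) · μ(484/242) = 110 · -1 = -110
  d = 484: φ(484) · μ(484/484) = 220 · 1 = 220
Summing: (φ * μ)(484) = 0 + 0 + 0 + 0 + 10 + -20 + 0 + -110 + 220 = 100.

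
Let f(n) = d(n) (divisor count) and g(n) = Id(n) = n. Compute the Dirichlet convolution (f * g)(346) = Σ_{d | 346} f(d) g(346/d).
(d * Id)(346) = 700

Divisors of 346: [1, 2, 173, 346]. For each d | 346:
  d = 1: d(1) · Id(346/1) = 1 · 346 = 346
  d = 2: d(2) · Id(346/2) = 2 · 173 = 346
  d = 173: d(173) · Id(346/173) = 2 · 2 = 4
  d = 346: d(346) · Id(346/346) = 4 · 1 = 4
Summing: (d * Id)(346) = 346 + 346 + 4 + 4 = 700.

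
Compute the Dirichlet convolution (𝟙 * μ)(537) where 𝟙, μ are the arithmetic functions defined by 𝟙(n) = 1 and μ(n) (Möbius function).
(𝟙 * μ)(537) = 0

Divisors of 537: [1, 3, 179, 537]. For each d | 537:
  d = 1: 𝟙(1) · μ(537/1) = 1 · 1 = 1
  d = 3: 𝟙(3) · μ(537/3) = 1 · -1 = -1
  d = 179: 𝟙(179) · μ(537/179) = 1 · -1 = -1
  d = 537: 𝟙(537) · μ(537/537) = 1 · 1 = 1
Summing: (𝟙 * μ)(537) = 1 + -1 + -1 + 1 = 0.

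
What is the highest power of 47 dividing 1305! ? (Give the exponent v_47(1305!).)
v_47(1305!) = 27

Legendre's formula: v_p(n!) = Σ_{k ≥ 1} ⌊n / p^k⌋. For p = 47, n = 1305, the terms are:
  ⌊1305/47^1⌋ = ⌊1305/47⌋ = 27
(the next term ⌊1305/47^2⌋ = 0, terminating the sum). Summing: v_47(1305!) = 27 = 27.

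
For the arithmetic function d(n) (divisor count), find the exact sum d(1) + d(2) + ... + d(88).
Σ_{n ≤ 88} d(n) = 411

Compute d(n) for each 1 ≤ n ≤ 88: d(1) = 1, d(2) = 2, d(3) = 2, d(4) = 3, d(5) = 2, d(6) = 4, d(7) = 2, d(8) = 4, d(9) = 3, d(10) = 4, d(11) = 2, d(12) = 6, d(13) = 2, d(14) = 4, d(15) = 4, d(16) = 5, d(17) = 2, d(18) = 6, d(19) = 2, d(20) = 6, d(21) = 4, d(22) = 4, d(23) = 2, d(24) = 8, d(25) = 3, d(26) = 4, d(27) = 4, d(28) = 6, d(29) = 2, d(30) = 8, d(31) = 2, d(32) = 6, d(33) = 4, d(34) = 4, d(35) = 4, d(36) = 9, d(37) = 2, d(38) = 4, d(39) = 4, d(40) = 8, d(41) = 2, d(42) = 8, d(43) = 2, d(44) = 6, d(45) = 6, d(46) = 4, d(47) = 2, d(48) = 10, d(49) = 3, d(50) = 6, d(51) = 4, d(52) = 6, d(53) = 2, d(54) = 8, d(55) = 4, d(56) = 8, d(57) = 4, d(58) = 4, d(59) = 2, d(60) = 12, d(61) = 2, d(62) = 4, d(63) = 6, d(64) = 7, d(65) = 4, d(66) = 8, d(67) = 2, d(68) = 6, d(69) = 4, d(70) = 8, d(71) = 2, d(72) = 12, d(73) = 2, d(74) = 4, d(75) = 6, d(76) = 6, d(77) = 4, d(78) = 8, d(79) = 2, d(80) = 10, d(81) = 5, d(82) = 4, d(83) = 2, d(84) = 12, d(85) = 4, d(86) = 4, d(87) = 4, d(88) = 8. Summing all 88 values: 411. (Dirichlet's divisor formula: Σ_{n ≤ x} d(n) = x ln(x) + (2γ − 1) x + O(√x). For x = 88, the asymptotic estimate is ≈ 407.60.)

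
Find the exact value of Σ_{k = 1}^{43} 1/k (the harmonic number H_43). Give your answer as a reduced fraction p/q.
H_43 = 532145396070491417/122332313750680800

Direct summation: H_43 = 1 + 1/2 + ... + 1/43. The least common denominator is lcm(1, ..., 43) = 9419588158802421600; over this denominator the numerator is 9419588158802421600 + 4709794079401210800 + 3139862719600807200 + 2354897039700605400 + 1883917631760484320 + 1569931359800403600 + 1345655451257488800 + 1177448519850302700 + 1046620906533602400 + 941958815880242160 + 856326196254765600 + 784965679900201800 + 724583704523263200 + 672827725628744400 + 627972543920161440 + 588724259925151350 + 554093421106024800 + 523310453266801200 + 495767797831706400 + 470979407940121080 + 448551817085829600 + 428163098127382800 + 409547311252279200 + 392482839950100900 + 376783526352096864 + 362291852261631600 + 348873635511200800 + 336413862814372200 + 324813384786290400 + 313986271960080720 + 303857682542013600 + 294362129962575675 + 285442065418255200 + 277046710553012400 + 269131090251497760 + 261655226633400600 + 254583463751416800 + 247883898915853200 + 241527901507754400 + 235489703970060540 + 229746052653717600 + 224275908542914800 + 219060189739591200 = 40975195497427839109, so H_43 = 40975195497427839109/9419588158802421600; reducing by gcd(40975195497427839109, 9419588158802421600) = 77 gives 532145396070491417/122332313750680800 ≈ 4.35000. (The PNT-adjacent estimate ln(43) + γ ≈ 4.33842 matches within O(1/n).)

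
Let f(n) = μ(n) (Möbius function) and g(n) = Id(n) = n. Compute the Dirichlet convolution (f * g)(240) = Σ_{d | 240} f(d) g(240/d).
(μ * Id)(240) = 64

Divisors of 240: [1, 2, 3, 4, 5, 6, 8, 10, 12, 15, 16, 20, 24, 30, 40, 48, 60, 80, 120, 240]. For each d | 240:
  d = 1: μ(1) · Id(240/1) = 1 · 240 = 240
  d = 2: μ(2) · Id(240/2) = -1 · 120 = -120
  d = 3: μ(3) · Id(240/3) = -1 · 80 = -80
  d = 4: μ(4) · Id(240/4) = 0 · 60 = 0
  d = 5: μ(5) · Id(240/5) = -1 · 48 = -48
  d = 6: μ(6) · Id(240/6) = 1 · 40 = 40
  d = 8: μ(8) · Id(240/8) = 0 · 30 = 0
  d = 10: μ(10) · Id(240/10) = 1 · 24 = 24
  d = 12: μ(12) · Id(240/12) = 0 · 20 = 0
  d = 15: μ(15) · Id(240/15) = 1 · 16 = 16
  d = 16: μ(16) · Id(240/16) = 0 · 15 = 0
  d = 20: μ(20) · Id(240/20) = 0 · 12 = 0
  d = 24: μ(24) · Id(240/24) = 0 · 10 = 0
  d = 30: μ(30) · Id(240/30) = -1 · 8 = -8
  d = 40: μ(40) · Id(240/40) = 0 · 6 = 0
  d = 48: μ(48) · Id(240/48) = 0 · 5 = 0
  d = 60: μ(60) · Id(240/60) = 0 · 4 = 0
  d = 80: μ(80) · Id(240/80) = 0 · 3 = 0
  d = 120: μ(120) · Id(240/120) = 0 · 2 = 0
  d = 240: μ(240) · Id(240/240) = 0 · 1 = 0
Summing: (μ * Id)(240) = 240 + -120 + -80 + 0 + -48 + 40 + 0 + 24 + 0 + 16 + 0 + 0 + 0 + -8 + 0 + 0 + 0 + 0 + 0 + 0 = 64.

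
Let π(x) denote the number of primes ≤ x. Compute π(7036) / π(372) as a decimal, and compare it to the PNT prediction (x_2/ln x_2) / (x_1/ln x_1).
π(7036)/π(372) = 904/73 ≈ 12.3836;  PNT prediction ≈ 12.6371.

π(372) = 73 and π(7036) = 904, so π(7036)/π(372) ≈ 12.3836. The PNT-predicted ratio is (7036/ln(7036)) / (372/ln(372)) ≈ 12.6371. The two agree to within a few percent, as expected.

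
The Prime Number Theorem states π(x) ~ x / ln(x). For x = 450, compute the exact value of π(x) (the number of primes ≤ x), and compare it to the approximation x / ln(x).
π(450) = 87;  x/ln(x) ≈ 73.66;  relative error ≈ 15.33%.

Directly count primes up to 450: π(450) = 87. The PNT approximation gives 450/ln(450) ≈ 450/6.10925 ≈ 73.66. Relative error (π(x) − x/ln(x)) / π(x) ≈ 15.33%; the approximation is known to undercount slightly (Li(x) is a better estimate).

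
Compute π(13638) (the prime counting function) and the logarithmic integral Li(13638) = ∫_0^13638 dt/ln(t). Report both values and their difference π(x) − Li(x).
π(13638) = 1612;  Li(13638) ≈ 1634.29;  π(x) − Li(x) ≈ -22.29.

Direct count of primes ≤ 13638 gives π(13638) = 1612. Numerical evaluation of the logarithmic integral gives Li(13638) ≈ 1634.29. The difference π(x) − Li(x) ≈ -22.29 is typically negative for small/moderate x (Li(x) overestimates), though Littlewood's theorem shows this sign changes infinitely often.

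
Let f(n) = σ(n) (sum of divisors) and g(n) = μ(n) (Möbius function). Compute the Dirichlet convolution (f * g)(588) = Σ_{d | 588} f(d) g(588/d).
(σ * μ)(588) = 588

Divisors of 588: [1, 2, 3, 4, 6, 7, 12, 14, 21, 28, 42, 49, 84, 98, 147, 196, 294, 588]. For each d | 588:
  d = 1: σ(1) · μ(588/1) = 1 · 0 = 0
  d = 2: σ(2) · μ(588/2) = 3 · 0 = 0
  d = 3: σ(3) · μ(588/3) = 4 · 0 = 0
  d = 4: σ(4) · μ(588/4) = 7 · 0 = 0
  d = 6: σ(6) · μ(588/6) = 12 · 0 = 0
  d = 7: σ(7) · μ(588/7) = 8 · 0 = 0
  d = 12: σ(12) · μ(588/12) = 28 · 0 = 0
  d = 14: σ(14) · μ(588/14) = 24 · -1 = -24
  d = 21: σ(21) · μ(588/21) = 32 · 0 = 0
  d = 28: σ(28) · μ(588/28) = 56 · 1 = 56
  d = 42: σ(42) · μ(588/42) = 96 · 1 = 96
  d = 49: σ(49) · μ(588/49) = 57 · 0 = 0
  d = 84: σ(84) · μ(588/84) = 224 · -1 = -224
  d = 98: σ(98) · μ(588/98) = 171 · 1 = 171
  d = 147: σ(147) · μ(588/147) = 228 · 0 = 0
  d = 196: σ(196) · μ(588/196) = 399 · -1 = -399
  d = 294: σ(294) · μ(588/294) = 684 · -1 = -684
  d = 588: σ(588) · μ(588/588) = 1596 · 1 = 1596
Summing: (σ * μ)(588) = 0 + 0 + 0 + 0 + 0 + 0 + 0 + -24 + 0 + 56 + 96 + 0 + -224 + 171 + 0 + -399 + -684 + 1596 = 588.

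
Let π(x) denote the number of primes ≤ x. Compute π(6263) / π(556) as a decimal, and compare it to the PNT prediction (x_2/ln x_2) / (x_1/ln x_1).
π(6263)/π(556) = 814/101 ≈ 8.0594;  PNT prediction ≈ 8.1442.

π(556) = 101 and π(6263) = 814, so π(6263)/π(556) ≈ 8.0594. The PNT-predicted ratio is (6263/ln(6263)) / (556/ln(556)) ≈ 8.1442. The two agree to within a few percent, as expected.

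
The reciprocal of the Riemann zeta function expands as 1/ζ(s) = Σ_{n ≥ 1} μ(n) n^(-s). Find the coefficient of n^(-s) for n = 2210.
μ(2210) = 1

Factor n = 2210 = 2 · 5 · 13 · 17. μ(n) = 0 if any exponent ≥ 2 (not squarefree); otherwise μ(n) = (−1)^{ω(n)} where ω(n) is the number of distinct prime factors. Applying: μ(2210) = 1.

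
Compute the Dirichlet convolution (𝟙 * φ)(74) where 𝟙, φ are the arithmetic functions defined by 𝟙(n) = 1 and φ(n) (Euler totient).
(𝟙 * φ)(74) = 74

Divisors of 74: [1, 2, 37, 74]. For each d | 74:
  d = 1: 𝟙(1) · φ(74/1) = 1 · 36 = 36
  d = 2: 𝟙(2) · φ(74/2) = 1 · 36 = 36
  d = 37: 𝟙(37) · φ(74/37) = 1 · 1 = 1
  d = 74: 𝟙(74) · φ(74/74) = 1 · 1 = 1
Summing: (𝟙 * φ)(74) = 36 + 36 + 1 + 1 = 74.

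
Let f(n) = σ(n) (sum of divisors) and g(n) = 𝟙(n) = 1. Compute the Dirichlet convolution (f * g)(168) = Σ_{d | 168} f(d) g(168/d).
(σ * 𝟙)(168) = 1170

Divisors of 168: [1, 2, 3, 4, 6, 7, 8, 12, 14, 21, 24, 28, 42, 56, 84, 168]. For each d | 168:
  d = 1: σ(1) · 𝟙(168/1) = 1 · 1 = 1
  d = 2: σ(2) · 𝟙(168/2) = 3 · 1 = 3
  d = 3: σ(3) · 𝟙(168/3) = 4 · 1 = 4
  d = 4: σ(4) · 𝟙(168/4) = 7 · 1 = 7
  d = 6: σ(6) · 𝟙(168/6) = 12 · 1 = 12
  d = 7: σ(7) · 𝟙(168/7) = 8 · 1 = 8
  d = 8: σ(8) · 𝟙(168/8) = 15 · 1 = 15
  d = 12: σ(12) · 𝟙(168/12) = 28 · 1 = 28
  d = 14: σ(14) · 𝟙(168/14) = 24 · 1 = 24
  d = 21: σ(21) · 𝟙(168/21) = 32 · 1 = 32
  d = 24: σ(24) · 𝟙(168/24) = 60 · 1 = 60
  d = 28: σ(28) · 𝟙(168/28) = 56 · 1 = 56
  d = 42: σ(42) · 𝟙(168/42) = 96 · 1 = 96
  d = 56: σ(56) · 𝟙(168/56) = 120 · 1 = 120
  d = 84: σ(84) · 𝟙(168/84) = 224 · 1 = 224
  d = 168: σ(168) · 𝟙(168/168) = 480 · 1 = 480
Summing: (σ * 𝟙)(168) = 1 + 3 + 4 + 7 + 12 + 8 + 15 + 28 + 24 + 32 + 60 + 56 + 96 + 120 + 224 + 480 = 1170.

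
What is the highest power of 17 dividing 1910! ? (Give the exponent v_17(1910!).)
v_17(1910!) = 118

Legendre's formula: v_p(n!) = Σ_{k ≥ 1} ⌊n / p^k⌋. For p = 17, n = 1910, the terms are:
  ⌊1910/17^1⌋ = ⌊1910/17⌋ = 112
  ⌊1910/17^2⌋ = ⌊1910/289⌋ = 6
(the next term ⌊1910/17^3⌋ = 0, terminating the sum). Summing: v_17(1910!) = 112 + 6 = 118.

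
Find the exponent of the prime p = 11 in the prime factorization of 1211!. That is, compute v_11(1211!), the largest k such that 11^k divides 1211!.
v_11(1211!) = 120

Legendre's formula: v_p(n!) = Σ_{k ≥ 1} ⌊n / p^k⌋. For p = 11, n = 1211, the terms are:
  ⌊1211/11^1⌋ = ⌊1211/11⌋ = 110
  ⌊1211/11^2⌋ = ⌊1211/121⌋ = 10
(the next term ⌊1211/11^3⌋ = 0, terminating the sum). Summing: v_11(1211!) = 110 + 10 = 120.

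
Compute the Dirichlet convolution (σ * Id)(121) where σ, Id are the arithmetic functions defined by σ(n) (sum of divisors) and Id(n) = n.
(σ * Id)(121) = 386

Divisors of 121: [1, 11, 121]. For each d | 121:
  d = 1: σ(1) · Id(121/1) = 1 · 121 = 121
  d = 11: σ(11) · Id(121/11) = 12 · 11 = 132
  d = 121: σ(121) · Id(121/121) = 133 · 1 = 133
Summing: (σ * Id)(121) = 121 + 132 + 133 = 386.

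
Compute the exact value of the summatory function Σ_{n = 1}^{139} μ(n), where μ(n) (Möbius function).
Σ_{n ≤ 139} μ(n) = -4

Compute μ(n) for each 1 ≤ n ≤ 139: μ(1) = 1, μ(2) = -1, μ(3) = -1, μ(4) = 0, μ(5) = -1, μ(6) = 1, μ(7) = -1, μ(8) = 0, μ(9) = 0, μ(10) = 1, μ(11) = -1, μ(12) = 0, μ(13) = -1, μ(14) = 1, μ(15) = 1, μ(16) = 0, μ(17) = -1, μ(18) = 0, μ(19) = -1, μ(20) = 0, μ(21) = 1, μ(22) = 1, μ(23) = -1, μ(24) = 0, μ(25) = 0, μ(26) = 1, μ(27) = 0, μ(28) = 0, μ(29) = -1, μ(30) = -1, μ(31) = -1, μ(32) = 0, μ(33) = 1, μ(34) = 1, μ(35) = 1, μ(36) = 0, μ(37) = -1, μ(38) = 1, μ(39) = 1, μ(40) = 0, μ(41) = -1, μ(42) = -1, μ(43) = -1, μ(44) = 0, μ(45) = 0, μ(46) = 1, μ(47) = -1, μ(48) = 0, μ(49) = 0, μ(50) = 0, μ(51) = 1, μ(52) = 0, μ(53) = -1, μ(54) = 0, μ(55) = 1, μ(56) = 0, μ(57) = 1, μ(58) = 1, μ(59) = -1, μ(60) = 0, μ(61) = -1, μ(62) = 1, μ(63) = 0, μ(64) = 0, μ(65) = 1, μ(66) = -1, μ(67) = -1, μ(68) = 0, μ(69) = 1, μ(70) = -1, μ(71) = -1, μ(72) = 0, μ(73) = -1, μ(74) = 1, μ(75) = 0, μ(76) = 0, μ(77) = 1, μ(78) = -1, μ(79) = -1, μ(80) = 0, μ(81) = 0, μ(82) = 1, μ(83) = -1, μ(84) = 0, μ(85) = 1, μ(86) = 1, μ(87) = 1, μ(88) = 0, μ(89) = -1, μ(90) = 0, μ(91) = 1, μ(92) = 0, μ(93) = 1, μ(94) = 1, μ(95) = 1, μ(96) = 0, μ(97) = -1, μ(98) = 0, μ(99) = 0, μ(100) = 0, μ(101) = -1, μ(102) = -1, μ(103) = -1, μ(104) = 0, μ(105) = -1, μ(106) = 1, μ(107) = -1, μ(108) = 0, μ(109) = -1, μ(110) = -1, μ(111) = 1, μ(112) = 0, μ(113) = -1, μ(114) = -1, μ(115) = 1, μ(116) = 0, μ(117) = 0, μ(118) = 1, μ(119) = 1, μ(120) = 0, μ(121) = 0, μ(122) = 1, μ(123) = 1, μ(124) = 0, μ(125) = 0, μ(126) = 0, μ(127) = -1, μ(128) = 0, μ(129) = 1, μ(130) = -1, μ(131) = -1, μ(132) = 0, μ(133) = 1, μ(134) = 1, μ(135) = 0, μ(136) = 0, μ(137) = -1, μ(138) = -1, μ(139) = -1. Summing all 139 values: -4. (Mertens function M(x) = Σ_{n ≤ x} μ(n); on average M(x) should be small (PNT ⟺ M(x) = o(x)).)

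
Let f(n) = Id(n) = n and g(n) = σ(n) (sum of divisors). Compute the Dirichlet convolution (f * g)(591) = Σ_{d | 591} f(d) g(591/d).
(Id * σ)(591) = 2765

Divisors of 591: [1, 3, 197, 591]. For each d | 591:
  d = 1: Id(1) · σ(591/1) = 1 · 792 = 792
  d = 3: Id(3) · σ(591/3) = 3 · 198 = 594
  d = 197: Id(197) · σ(591/197) = 197 · 4 = 788
  d = 591: Id(591) · σ(591/591) = 591 · 1 = 591
Summing: (Id * σ)(591) = 792 + 594 + 788 + 591 = 2765.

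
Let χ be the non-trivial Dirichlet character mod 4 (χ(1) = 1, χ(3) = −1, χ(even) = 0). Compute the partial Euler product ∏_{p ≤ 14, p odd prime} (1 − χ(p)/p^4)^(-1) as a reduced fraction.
∏ = 12412162137375/12550936856576

The odd primes p ≤ 14 are [3, 5, 7, 11, 13]. For each, χ(p) = 1 if p ≡ 1 mod 4, χ(p) = −1 if p ≡ 3 mod 4. Taking (1 − χ(p)/p^4)^(-1) = p^4/(p^4 − χ(p)): (1 − (-1)/3^4)^(-1) · (1 − (1)/5^4)^(-1) · (1 − (-1)/7^4)^(-1) · (1 − (-1)/11^4)^(-1) · (1 − (1)/13^4)^(-1) = 12412162137375/12550936856576.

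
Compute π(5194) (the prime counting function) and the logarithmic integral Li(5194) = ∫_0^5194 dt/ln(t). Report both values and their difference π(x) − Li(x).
π(5194) = 691;  Li(5194) ≈ 707.01;  π(x) − Li(x) ≈ -16.01.

Direct count of primes ≤ 5194 gives π(5194) = 691. Numerical evaluation of the logarithmic integral gives Li(5194) ≈ 707.01. The difference π(x) − Li(x) ≈ -16.01 is typically negative for small/moderate x (Li(x) overestimates), though Littlewood's theorem shows this sign changes infinitely often.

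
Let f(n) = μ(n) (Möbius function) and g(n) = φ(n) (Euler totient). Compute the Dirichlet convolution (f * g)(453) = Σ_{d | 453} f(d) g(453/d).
(μ * φ)(453) = 149

Divisors of 453: [1, 3, 151, 453]. For each d | 453:
  d = 1: μ(1) · φ(453/1) = 1 · 300 = 300
  d = 3: μ(3) · φ(453/3) = -1 · 150 = -150
  d = 151: μ(151) · φ(453/151) = -1 · 2 = -2
  d = 453: μ(453) · φ(453/453) = 1 · 1 = 1
Summing: (μ * φ)(453) = 300 + -150 + -2 + 1 = 149.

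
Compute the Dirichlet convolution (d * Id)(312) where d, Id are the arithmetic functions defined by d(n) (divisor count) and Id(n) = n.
(d * Id)(312) = 1950

Divisors of 312: [1, 2, 3, 4, 6, 8, 12, 13, 24, 26, 39, 52, 78, 104, 156, 312]. For each d | 312:
  d = 1: d(1) · Id(312/1) = 1 · 312 = 312
  d = 2: d(2) · Id(312/2) = 2 · 156 = 312
  d = 3: d(3) · Id(312/3) = 2 · 104 = 208
  d = 4: d(4) · Id(312/4) = 3 · 78 = 234
  d = 6: d(6) · Id(312/6) = 4 · 52 = 208
  d = 8: d(8) · Id(312/8) = 4 · 39 = 156
  d = 12: d(12) · Id(312/12) = 6 · 26 = 156
  d = 13: d(13) · Id(312/13) = 2 · 24 = 48
  d = 24: d(24) · Id(312/24) = 8 · 13 = 104
  d = 26: d(26) · Id(312/26) = 4 · 12 = 48
  d = 39: d(39) · Id(312/39) = 4 · 8 = 32
  d = 52: d(52) · Id(312/52) = 6 · 6 = 36
  d = 78: d(78) · Id(312/78) = 8 · 4 = 32
  d = 104: d(104) · Id(312/104) = 8 · 3 = 24
  d = 156: d(156) · Id(312/156) = 12 · 2 = 24
  d = 312: d(312) · Id(312/312) = 16 · 1 = 16
Summing: (d * Id)(312) = 312 + 312 + 208 + 234 + 208 + 156 + 156 + 48 + 104 + 48 + 32 + 36 + 32 + 24 + 24 + 16 = 1950.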